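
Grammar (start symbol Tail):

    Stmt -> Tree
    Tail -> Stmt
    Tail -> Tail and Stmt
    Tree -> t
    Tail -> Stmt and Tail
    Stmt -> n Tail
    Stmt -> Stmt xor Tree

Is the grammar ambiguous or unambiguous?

Witness: t and t

Derivation 1: Tail ⇒ Tail and Stmt ⇒ Stmt and Stmt ⇒ Tree and Stmt ⇒ t and Stmt ⇒ t and Tree ⇒ t and t
Derivation 2: Tail ⇒ Stmt and Tail ⇒ Tree and Tail ⇒ t and Tail ⇒ t and Stmt ⇒ t and Tree ⇒ t and t

Two distinct leftmost derivations for the same string.

Ambiguous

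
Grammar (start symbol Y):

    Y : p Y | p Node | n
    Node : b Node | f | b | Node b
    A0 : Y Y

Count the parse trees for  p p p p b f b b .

3

Parse trees for p p p p b f b b:
  [Y p [Y p [Y p [Y p [Node b [Node [Node [Node f] b] b]]]]]]
  [Y p [Y p [Y p [Y p [Node [Node b [Node [Node f] b]] b]]]]]
  [Y p [Y p [Y p [Y p [Node [Node [Node b [Node f]] b] b]]]]]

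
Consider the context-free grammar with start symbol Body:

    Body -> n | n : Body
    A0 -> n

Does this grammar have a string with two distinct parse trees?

(A0 is unreachable from Body, so its rules don't affect L(Body).) The reachable grammar is A → atom sep A | atom. Each atom is followed by either the separator (recurse) or end-of-string (stop) — no choice point.

Unambiguous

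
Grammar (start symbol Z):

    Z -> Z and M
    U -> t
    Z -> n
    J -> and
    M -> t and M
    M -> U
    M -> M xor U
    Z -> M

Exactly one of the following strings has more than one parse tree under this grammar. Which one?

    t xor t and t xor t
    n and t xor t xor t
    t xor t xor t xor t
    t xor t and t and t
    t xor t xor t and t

t xor t and t and t

t xor t and t xor t: 1 tree
n and t xor t xor t: 1 tree
t xor t xor t xor t: 1 tree
t xor t and t and t: 2 trees
t xor t xor t and t: 1 tree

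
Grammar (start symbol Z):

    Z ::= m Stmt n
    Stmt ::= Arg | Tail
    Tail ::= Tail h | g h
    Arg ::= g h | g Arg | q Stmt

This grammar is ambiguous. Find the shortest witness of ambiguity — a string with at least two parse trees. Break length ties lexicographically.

length 4: m g h n has 2 parse trees

Two derivations of m g h n:
  Z ⇒ m Stmt n ⇒ m Arg n ⇒ m g h n
  Z ⇒ m Stmt n ⇒ m Tail n ⇒ m g h n

m g h n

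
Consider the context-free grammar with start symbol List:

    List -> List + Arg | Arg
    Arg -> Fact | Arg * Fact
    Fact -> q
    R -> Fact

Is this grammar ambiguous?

Only List, Arg, Fact are reachable from List; ignoring the rest: The grammar is stratified — List handles '+' (left-recursive), Arg handles '*', Fact atoms. Each operator has a fixed associativity and precedence level, so every string has one parse.

Unambiguous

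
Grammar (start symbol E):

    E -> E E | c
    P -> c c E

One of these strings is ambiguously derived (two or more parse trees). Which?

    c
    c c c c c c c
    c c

c: 1 tree
c c c c c c c: 132 trees
c c: 1 tree

c c c c c c c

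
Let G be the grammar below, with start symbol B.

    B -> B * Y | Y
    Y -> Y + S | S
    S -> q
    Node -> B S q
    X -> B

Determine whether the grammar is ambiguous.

(Node, X are unreachable from B, so their rules don't affect L(B).) The grammar is stratified — B handles '*' (left-recursive), Y handles '+', S atoms. Each operator has a fixed associativity and precedence level, so every string has one parse.

Unambiguous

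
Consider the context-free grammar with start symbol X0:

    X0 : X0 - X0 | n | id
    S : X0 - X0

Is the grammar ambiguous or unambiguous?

Witness: id - id - id

Derivation 1: X0 ⇒ X0 - X0 ⇒ X0 - X0 - X0 ⇒ id - X0 - X0 ⇒ id - id - X0 ⇒ id - id - id
Derivation 2: X0 ⇒ X0 - X0 ⇒ id - X0 ⇒ id - X0 - X0 ⇒ id - id - X0 ⇒ id - id - id

Two distinct leftmost derivations for the same string.

Ambiguous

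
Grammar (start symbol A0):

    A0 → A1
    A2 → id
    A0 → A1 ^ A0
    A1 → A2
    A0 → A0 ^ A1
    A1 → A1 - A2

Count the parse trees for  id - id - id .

Parse trees for id - id - id:
  [A0 [A1 [A1 [A1 [A2 id]] - [A2 id]] - [A2 id]]]

1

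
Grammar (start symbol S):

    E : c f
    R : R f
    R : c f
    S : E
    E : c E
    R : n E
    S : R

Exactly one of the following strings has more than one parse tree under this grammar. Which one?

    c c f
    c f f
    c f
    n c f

c f

c c f: 1 tree
c f f: 1 tree
c f: 2 trees
n c f: 1 tree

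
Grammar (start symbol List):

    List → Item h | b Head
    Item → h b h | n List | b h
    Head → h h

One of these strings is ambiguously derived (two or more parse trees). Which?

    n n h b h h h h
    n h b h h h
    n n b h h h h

n n b h h h h

n n h b h h h h: 1 tree
n h b h h h: 1 tree
n n b h h h h: 2 trees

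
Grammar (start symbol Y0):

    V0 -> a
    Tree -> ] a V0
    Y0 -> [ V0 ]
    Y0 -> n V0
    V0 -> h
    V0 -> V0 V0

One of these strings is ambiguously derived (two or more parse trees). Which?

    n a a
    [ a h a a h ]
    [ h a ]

n a a: 1 tree
[ a h a a h ]: 14 trees
[ h a ]: 1 tree

[ a h a a h ]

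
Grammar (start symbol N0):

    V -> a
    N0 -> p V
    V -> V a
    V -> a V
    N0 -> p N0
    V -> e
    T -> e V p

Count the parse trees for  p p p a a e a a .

6

Parse trees for p p p a a e a a:
  [N0 p [N0 p [N0 p [V [V [V a [V a [V e]]] a] a]]]]
  [N0 p [N0 p [N0 p [V [V a [V [V a [V e]] a]] a]]]]
  [N0 p [N0 p [N0 p [V [V a [V a [V [V e] a]]] a]]]]
  [N0 p [N0 p [N0 p [V a [V [V [V a [V e]] a] a]]]]]
  [N0 p [N0 p [N0 p [V a [V [V a [V [V e] a]] a]]]]]
  [N0 p [N0 p [N0 p [V a [V a [V [V [V e] a] a]]]]]]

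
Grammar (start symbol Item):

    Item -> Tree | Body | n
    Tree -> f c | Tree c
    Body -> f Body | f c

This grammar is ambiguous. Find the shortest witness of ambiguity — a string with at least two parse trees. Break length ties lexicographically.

f c

length 1: no string has ≥2 trees
length 2: f c has 2 parse trees

Two derivations of f c:
  Item ⇒ Tree ⇒ f c
  Item ⇒ Body ⇒ f c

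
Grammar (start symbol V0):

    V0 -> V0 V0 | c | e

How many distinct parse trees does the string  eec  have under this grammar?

Parse trees for eec:
  [V0 [V0 e] [V0 [V0 e] [V0 c]]]
  [V0 [V0 [V0 e] [V0 e]] [V0 c]]

2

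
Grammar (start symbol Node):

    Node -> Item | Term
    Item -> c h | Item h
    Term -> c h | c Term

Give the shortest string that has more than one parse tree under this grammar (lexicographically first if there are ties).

length 2: c h has 2 parse trees

Two derivations of c h:
  Node ⇒ Item ⇒ c h
  Node ⇒ Term ⇒ c h

c h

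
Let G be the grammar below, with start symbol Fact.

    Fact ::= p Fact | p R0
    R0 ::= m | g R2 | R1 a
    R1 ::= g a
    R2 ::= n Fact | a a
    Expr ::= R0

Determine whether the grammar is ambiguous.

Ambiguous

Witness: p g a a

Derivation 1: Fact ⇒ p R0 ⇒ p g R2 ⇒ p g a a
Derivation 2: Fact ⇒ p R0 ⇒ p R1 a ⇒ p g a a

Two distinct leftmost derivations for the same string.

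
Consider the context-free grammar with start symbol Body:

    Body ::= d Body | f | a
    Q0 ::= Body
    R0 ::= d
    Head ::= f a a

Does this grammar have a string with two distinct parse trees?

Unambiguous

(Q0, R0, Head are unreachable from Body, so their rules don't affect L(Body).) Each reachable nonterminal has at most one production per leading terminal, and all productions are right-linear; the derivation is determined token-by-token.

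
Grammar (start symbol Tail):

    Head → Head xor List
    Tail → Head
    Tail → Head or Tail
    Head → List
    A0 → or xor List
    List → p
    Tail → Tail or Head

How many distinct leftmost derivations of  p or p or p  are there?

Parse trees for p or p or p:
  [Tail [Head [List p]] or [Tail [Head [List p]] or [Tail [Head [List p]]]]]
  [Tail [Head [List p]] or [Tail [Tail [Head [List p]]] or [Head [List p]]]]
  [Tail [Tail [Head [List p]] or [Tail [Head [List p]]]] or [Head [List p]]]
  [Tail [Tail [Tail [Head [List p]]] or [Head [List p]]] or [Head [List p]]]

4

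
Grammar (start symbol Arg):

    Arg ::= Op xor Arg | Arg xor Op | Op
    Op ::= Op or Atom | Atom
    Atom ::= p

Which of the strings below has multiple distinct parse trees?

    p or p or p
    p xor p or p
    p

p or p or p: 1 tree
p xor p or p: 2 trees
p: 1 tree

p xor p or p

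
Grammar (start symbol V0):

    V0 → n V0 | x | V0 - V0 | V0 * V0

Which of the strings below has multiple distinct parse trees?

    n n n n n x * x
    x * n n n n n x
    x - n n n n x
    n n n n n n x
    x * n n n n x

n n n n n x * x: 6 trees
x * n n n n n x: 1 tree
x - n n n n x: 1 tree
n n n n n n x: 1 tree
x * n n n n x: 1 tree

n n n n n x * x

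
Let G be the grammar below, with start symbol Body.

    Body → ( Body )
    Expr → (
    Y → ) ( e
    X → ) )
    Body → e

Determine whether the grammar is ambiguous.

(Expr, Y, X are unreachable from Body, so their rules don't affect L(Body).) L(Body) is { openⁿ atom closeⁿ : n ≥ 0 }. The bracket depth fixes n, and the derivation is forced at every step.

Unambiguous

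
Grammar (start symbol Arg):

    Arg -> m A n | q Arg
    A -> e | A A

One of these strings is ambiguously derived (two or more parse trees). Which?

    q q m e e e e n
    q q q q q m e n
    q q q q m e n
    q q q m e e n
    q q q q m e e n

q q m e e e e n: 5 trees
q q q q q m e n: 1 tree
q q q q m e n: 1 tree
q q q m e e n: 1 tree
q q q q m e e n: 1 tree

q q m e e e e n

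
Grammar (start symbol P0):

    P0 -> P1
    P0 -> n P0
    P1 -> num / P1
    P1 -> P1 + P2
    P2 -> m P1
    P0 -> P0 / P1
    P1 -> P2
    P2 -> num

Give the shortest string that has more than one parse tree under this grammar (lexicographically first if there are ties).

num / num

length 1: no string has ≥2 trees
length 2: no string has ≥2 trees
length 3: num / num has 2 parse trees

Two derivations of num / num:
  P0 ⇒ P1 ⇒ num / P1 ⇒ num / P2 ⇒ num / num
  P0 ⇒ P0 / P1 ⇒ P1 / P1 ⇒ P2 / P1 ⇒ num / P1 ⇒ num / P2 ⇒ num / num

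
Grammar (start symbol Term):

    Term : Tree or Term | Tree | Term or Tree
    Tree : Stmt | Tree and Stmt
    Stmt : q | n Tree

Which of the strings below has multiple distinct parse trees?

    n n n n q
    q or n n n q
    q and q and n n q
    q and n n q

n n n n q: 1 tree
q or n n n q: 2 trees
q and q and n n q: 1 tree
q and n n q: 1 tree

q or n n n q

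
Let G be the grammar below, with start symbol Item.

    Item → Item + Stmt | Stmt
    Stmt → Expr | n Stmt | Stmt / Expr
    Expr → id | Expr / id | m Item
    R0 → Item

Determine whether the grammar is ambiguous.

Witness: id / id

Derivation 1: Item ⇒ Stmt ⇒ Expr ⇒ Expr / id ⇒ id / id
Derivation 2: Item ⇒ Stmt ⇒ Stmt / Expr ⇒ Expr / Expr ⇒ id / Expr ⇒ id / id

Two distinct leftmost derivations for the same string.

Ambiguous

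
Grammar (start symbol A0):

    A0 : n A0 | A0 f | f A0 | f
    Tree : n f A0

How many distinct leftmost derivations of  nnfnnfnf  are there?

Parse trees for nnfnnfnf:
  [A0 n [A0 n [A0 f [A0 n [A0 n [A0 f [A0 n [A0 f]]]]]]]]

1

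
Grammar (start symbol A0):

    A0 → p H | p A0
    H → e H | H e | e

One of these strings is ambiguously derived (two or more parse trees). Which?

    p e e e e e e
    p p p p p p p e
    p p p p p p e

p e e e e e e: 32 trees
p p p p p p p e: 1 tree
p p p p p p e: 1 tree

p e e e e e e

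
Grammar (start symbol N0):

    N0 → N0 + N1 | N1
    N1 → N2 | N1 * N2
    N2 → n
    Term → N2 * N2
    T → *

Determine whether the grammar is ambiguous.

Unambiguous

Only N0, N1, N2 are reachable from N0; ignoring the rest: The grammar is stratified — N0 handles '+' (left-recursive), N1 handles '*', N2 atoms. Each operator has a fixed associativity and precedence level, so every string has one parse.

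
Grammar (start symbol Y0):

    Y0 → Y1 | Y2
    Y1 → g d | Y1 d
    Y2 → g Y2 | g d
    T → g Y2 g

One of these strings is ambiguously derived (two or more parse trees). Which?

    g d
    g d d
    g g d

g d: 2 trees
g d d: 1 tree
g g d: 1 tree

g d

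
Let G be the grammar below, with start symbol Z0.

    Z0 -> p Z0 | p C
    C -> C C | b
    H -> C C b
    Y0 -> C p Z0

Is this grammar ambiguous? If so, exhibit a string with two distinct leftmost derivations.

Ambiguous

Witness: p b b b

Derivation 1: Z0 ⇒ p C ⇒ p C C ⇒ p C C C ⇒ p b C C ⇒ p b b C ⇒ p b b b
Derivation 2: Z0 ⇒ p C ⇒ p C C ⇒ p b C ⇒ p b C C ⇒ p b b C ⇒ p b b b

Two distinct leftmost derivations for the same string.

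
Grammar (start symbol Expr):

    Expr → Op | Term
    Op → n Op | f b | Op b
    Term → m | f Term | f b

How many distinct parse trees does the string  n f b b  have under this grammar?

Parse trees for n f b b:
  [Expr [Op n [Op [Op f b] b]]]
  [Expr [Op [Op n [Op f b]] b]]

2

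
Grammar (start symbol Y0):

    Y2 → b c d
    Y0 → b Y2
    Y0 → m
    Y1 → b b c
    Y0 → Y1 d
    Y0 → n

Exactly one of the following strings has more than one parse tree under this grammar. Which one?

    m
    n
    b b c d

b b c d

m: 1 tree
n: 1 tree
b b c d: 2 trees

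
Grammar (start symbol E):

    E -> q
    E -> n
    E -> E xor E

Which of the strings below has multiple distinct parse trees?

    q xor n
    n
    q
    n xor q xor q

q xor n: 1 tree
n: 1 tree
q: 1 tree
n xor q xor q: 2 trees

n xor q xor q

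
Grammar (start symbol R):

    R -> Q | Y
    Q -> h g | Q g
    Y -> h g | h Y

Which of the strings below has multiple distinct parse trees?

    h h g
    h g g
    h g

h h g: 1 tree
h g g: 1 tree
h g: 2 trees

h g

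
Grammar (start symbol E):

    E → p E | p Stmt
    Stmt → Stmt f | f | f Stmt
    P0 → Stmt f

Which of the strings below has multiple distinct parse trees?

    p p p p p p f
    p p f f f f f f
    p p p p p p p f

p p f f f f f f

p p p p p p f: 1 tree
p p f f f f f f: 32 trees
p p p p p p p f: 1 tree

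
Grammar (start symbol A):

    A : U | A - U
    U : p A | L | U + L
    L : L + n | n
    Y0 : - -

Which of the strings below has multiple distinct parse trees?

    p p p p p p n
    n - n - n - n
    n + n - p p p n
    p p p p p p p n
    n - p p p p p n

p p p p p p n: 1 tree
n - n - n - n: 1 tree
n + n - p p p n: 2 trees
p p p p p p p n: 1 tree
n - p p p p p n: 1 tree

n + n - p p p n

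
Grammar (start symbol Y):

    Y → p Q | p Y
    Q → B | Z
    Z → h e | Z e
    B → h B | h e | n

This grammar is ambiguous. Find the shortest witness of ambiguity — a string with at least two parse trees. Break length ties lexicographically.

p h e

length 2: no string has ≥2 trees
length 3: p h e has 2 parse trees

Two derivations of p h e:
  Y ⇒ p Q ⇒ p B ⇒ p h e
  Y ⇒ p Q ⇒ p Z ⇒ p h e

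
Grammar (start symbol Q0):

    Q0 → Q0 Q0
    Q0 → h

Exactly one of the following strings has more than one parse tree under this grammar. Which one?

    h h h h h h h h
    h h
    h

h h h h h h h h

h h h h h h h h: 429 trees
h h: 1 tree
h: 1 tree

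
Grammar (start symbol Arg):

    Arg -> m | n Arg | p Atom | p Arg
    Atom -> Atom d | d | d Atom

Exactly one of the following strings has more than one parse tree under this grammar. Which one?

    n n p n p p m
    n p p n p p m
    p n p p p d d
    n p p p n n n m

p n p p p d d

n n p n p p m: 1 tree
n p p n p p m: 1 tree
p n p p p d d: 2 trees
n p p p n n n m: 1 tree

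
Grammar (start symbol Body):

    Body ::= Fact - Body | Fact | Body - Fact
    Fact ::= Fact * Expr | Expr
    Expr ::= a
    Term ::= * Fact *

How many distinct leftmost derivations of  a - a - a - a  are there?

Parse trees for a - a - a - a:
  [Body [Fact [Expr a]] - [Body [Fact [Expr a]] - [Body [Fact [Expr a]] - [Body [Fact [Expr a]]]]]]
  [Body [Fact [Expr a]] - [Body [Fact [Expr a]] - [Body [Body [Fact [Expr a]]] - [Fact [Expr a]]]]]
  [Body [Fact [Expr a]] - [Body [Body [Fact [Expr a]] - [Body [Fact [Expr a]]]] - [Fact [Expr a]]]]
  [Body [Fact [Expr a]] - [Body [Body [Body [Fact [Expr a]]] - [Fact [Expr a]]] - [Fact [Expr a]]]]
  [Body [Body [Fact [Expr a]] - [Body [Fact [Expr a]] - [Body [Fact [Expr a]]]]] - [Fact [Expr a]]]
  [Body [Body [Fact [Expr a]] - [Body [Body [Fact [Expr a]]] - [Fact [Expr a]]]] - [Fact [Expr a]]]
  [Body [Body [Body [Fact [Expr a]] - [Body [Fact [Expr a]]]] - [Fact [Expr a]]] - [Fact [Expr a]]]
  [Body [Body [Body [Body [Fact [Expr a]]] - [Fact [Expr a]]] - [Fact [Expr a]]] - [Fact [Expr a]]]

8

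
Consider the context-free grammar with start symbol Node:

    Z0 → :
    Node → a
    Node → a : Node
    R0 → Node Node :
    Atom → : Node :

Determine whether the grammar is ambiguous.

Unambiguous

(Atom, R0, Z0 are unreachable from Node, so their rules don't affect L(Node).) The reachable grammar is A → atom sep A | atom. Each atom is followed by either the separator (recurse) or end-of-string (stop) — no choice point.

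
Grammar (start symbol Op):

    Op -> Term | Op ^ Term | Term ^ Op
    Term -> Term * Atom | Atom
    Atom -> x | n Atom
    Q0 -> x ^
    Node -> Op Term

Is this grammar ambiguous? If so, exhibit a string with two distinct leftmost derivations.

Ambiguous

Witness: x ^ x

Derivation 1: Op ⇒ Op ^ Term ⇒ Term ^ Term ⇒ Atom ^ Term ⇒ x ^ Term ⇒ x ^ Atom ⇒ x ^ x
Derivation 2: Op ⇒ Term ^ Op ⇒ Atom ^ Op ⇒ x ^ Op ⇒ x ^ Term ⇒ x ^ Atom ⇒ x ^ x

Two distinct leftmost derivations for the same string.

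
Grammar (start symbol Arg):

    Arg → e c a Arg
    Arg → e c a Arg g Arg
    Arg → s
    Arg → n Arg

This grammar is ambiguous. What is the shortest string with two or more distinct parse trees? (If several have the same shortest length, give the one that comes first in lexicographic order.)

e c a e c a s g s

length 1: no string has ≥2 trees
length 2: no string has ≥2 trees
length 3: no string has ≥2 trees
length 4: no string has ≥2 trees
length 5: no string has ≥2 trees
length 6: no string has ≥2 trees
length 7: no string has ≥2 trees
length 8: no string has ≥2 trees
length 9: e c a e c a s g s has 2 parse trees

Two derivations of e c a e c a s g s:
  Arg ⇒ e c a Arg ⇒ e c a e c a Arg g Arg ⇒ e c a e c a s g Arg ⇒ e c a e c a s g s
  Arg ⇒ e c a Arg g Arg ⇒ e c a e c a Arg g Arg ⇒ e c a e c a s g Arg ⇒ e c a e c a s g s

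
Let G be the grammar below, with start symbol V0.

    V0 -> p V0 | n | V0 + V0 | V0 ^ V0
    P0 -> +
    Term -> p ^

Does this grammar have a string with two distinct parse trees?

Witness: p n + n

Derivation 1: V0 ⇒ p V0 ⇒ p V0 + V0 ⇒ p n + V0 ⇒ p n + n
Derivation 2: V0 ⇒ V0 + V0 ⇒ p V0 + V0 ⇒ p n + V0 ⇒ p n + n

Two distinct leftmost derivations for the same string.

Ambiguous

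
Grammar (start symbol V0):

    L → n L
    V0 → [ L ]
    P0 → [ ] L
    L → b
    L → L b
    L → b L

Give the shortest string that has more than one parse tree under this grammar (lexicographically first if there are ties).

length 3: no string has ≥2 trees
length 4: [ b b ] has 2 parse trees

Two derivations of [ b b ]:
  V0 ⇒ [ L ] ⇒ [ L b ] ⇒ [ b b ]
  V0 ⇒ [ L ] ⇒ [ b L ] ⇒ [ b b ]

[ b b ]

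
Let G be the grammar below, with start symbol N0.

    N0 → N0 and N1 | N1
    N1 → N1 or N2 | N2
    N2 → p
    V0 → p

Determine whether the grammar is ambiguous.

Unambiguous

(V0 is unreachable from N0, so its rules don't affect L(N0).) This is a standard precedence ladder (N0 over N1 over N2), with each level left-recursive on its own operator ('and' at N0, 'or' at N1). That structure is LR(1), hence unambiguous.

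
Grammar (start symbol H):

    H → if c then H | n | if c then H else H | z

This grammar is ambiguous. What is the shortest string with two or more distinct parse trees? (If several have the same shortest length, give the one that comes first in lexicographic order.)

length 1: no string has ≥2 trees
length 4: no string has ≥2 trees
length 6: no string has ≥2 trees
length 7: no string has ≥2 trees
length 9: if c then if c then n else n has 2 parse trees

Two derivations of if c then if c then n else n:
  H ⇒ if c then H ⇒ if c then if c then H else H ⇒ if c then if c then n else H ⇒ if c then if c then n else n
  H ⇒ if c then H else H ⇒ if c then if c then H else H ⇒ if c then if c then n else H ⇒ if c then if c then n else n

if c then if c then n else n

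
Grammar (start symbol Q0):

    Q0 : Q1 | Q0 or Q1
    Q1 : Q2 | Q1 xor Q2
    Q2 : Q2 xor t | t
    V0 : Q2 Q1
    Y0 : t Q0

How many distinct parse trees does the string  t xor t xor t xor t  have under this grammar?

8

Parse trees for t xor t xor t xor t:
  [Q0 [Q1 [Q2 [Q2 [Q2 [Q2 t] xor t] xor t] xor t]]]
  [Q0 [Q1 [Q1 [Q2 t]] xor [Q2 [Q2 [Q2 t] xor t] xor t]]]
  [Q0 [Q1 [Q1 [Q2 [Q2 t] xor t]] xor [Q2 [Q2 t] xor t]]]
  [Q0 [Q1 [Q1 [Q1 [Q2 t]] xor [Q2 t]] xor [Q2 [Q2 t] xor t]]]
  [Q0 [Q1 [Q1 [Q2 [Q2 [Q2 t] xor t] xor t]] xor [Q2 t]]]
  [Q0 [Q1 [Q1 [Q1 [Q2 t]] xor [Q2 [Q2 t] xor t]] xor [Q2 t]]]
  [Q0 [Q1 [Q1 [Q1 [Q2 [Q2 t] xor t]] xor [Q2 t]] xor [Q2 t]]]
  [Q0 [Q1 [Q1 [Q1 [Q1 [Q2 t]] xor [Q2 t]] xor [Q2 t]] xor [Q2 t]]]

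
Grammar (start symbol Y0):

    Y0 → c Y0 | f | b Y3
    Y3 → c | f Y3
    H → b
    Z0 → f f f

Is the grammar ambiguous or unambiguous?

Unambiguous

Only Y0, Y3 are reachable from Y0; ignoring the rest: Restricted to the reachable nonterminals, every rule has the form A → t or A → t B, and no two rules for the same A share a first terminal. The grammar encodes a DFA — one run per string.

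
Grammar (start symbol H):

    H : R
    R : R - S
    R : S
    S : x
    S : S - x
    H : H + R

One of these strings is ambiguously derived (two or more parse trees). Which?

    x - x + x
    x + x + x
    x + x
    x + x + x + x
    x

x - x + x: 2 trees
x + x + x: 1 tree
x + x: 1 tree
x + x + x + x: 1 tree
x: 1 tree

x - x + x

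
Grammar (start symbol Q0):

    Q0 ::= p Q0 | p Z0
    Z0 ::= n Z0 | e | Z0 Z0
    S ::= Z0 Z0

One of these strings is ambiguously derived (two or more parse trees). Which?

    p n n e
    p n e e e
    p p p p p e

p n e e e

p n n e: 1 tree
p n e e e: 5 trees
p p p p p e: 1 tree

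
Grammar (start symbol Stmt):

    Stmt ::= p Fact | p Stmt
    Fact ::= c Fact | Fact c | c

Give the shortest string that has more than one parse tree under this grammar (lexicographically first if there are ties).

length 2: no string has ≥2 trees
length 3: p c c has 2 parse trees

Two derivations of p c c:
  Stmt ⇒ p Fact ⇒ p c Fact ⇒ p c c
  Stmt ⇒ p Fact ⇒ p Fact c ⇒ p c c

p c c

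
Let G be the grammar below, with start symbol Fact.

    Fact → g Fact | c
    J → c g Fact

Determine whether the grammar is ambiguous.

(J is unreachable from Fact, so its rules don't affect L(Fact).) The reachable rules are right-linear with at most one rule per (nonterminal, next-terminal) pair. Each input token forces the next rule, so parsing is deterministic.

Unambiguous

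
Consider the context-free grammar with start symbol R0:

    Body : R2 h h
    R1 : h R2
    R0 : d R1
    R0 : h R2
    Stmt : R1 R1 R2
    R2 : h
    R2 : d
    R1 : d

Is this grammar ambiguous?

Only R0, R1, R2 are reachable from R0; ignoring the rest: Restricted to the reachable nonterminals, every rule has the form A → t or A → t B, and no two rules for the same A share a first terminal. The grammar encodes a DFA — one run per string.

Unambiguous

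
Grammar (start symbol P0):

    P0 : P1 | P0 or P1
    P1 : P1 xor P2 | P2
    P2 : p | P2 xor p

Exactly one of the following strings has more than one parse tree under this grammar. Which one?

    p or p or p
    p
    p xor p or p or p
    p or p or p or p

p xor p or p or p

p or p or p: 1 tree
p: 1 tree
p xor p or p or p: 2 trees
p or p or p or p: 1 tree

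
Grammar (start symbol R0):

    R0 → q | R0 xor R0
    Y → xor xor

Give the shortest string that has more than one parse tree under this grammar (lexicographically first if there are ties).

q xor q xor q

length 1: no string has ≥2 trees
length 3: no string has ≥2 trees
length 5: q xor q xor q has 2 parse trees

Two derivations of q xor q xor q:
  R0 ⇒ R0 xor R0 ⇒ q xor R0 ⇒ q xor R0 xor R0 ⇒ q xor q xor R0 ⇒ q xor q xor q
  R0 ⇒ R0 xor R0 ⇒ R0 xor R0 xor R0 ⇒ q xor R0 xor R0 ⇒ q xor q xor R0 ⇒ q xor q xor q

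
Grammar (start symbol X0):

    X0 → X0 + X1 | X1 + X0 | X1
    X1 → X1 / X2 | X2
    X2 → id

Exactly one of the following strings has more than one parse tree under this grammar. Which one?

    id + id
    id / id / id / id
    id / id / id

id + id

id + id: 2 trees
id / id / id / id: 1 tree
id / id / id: 1 tree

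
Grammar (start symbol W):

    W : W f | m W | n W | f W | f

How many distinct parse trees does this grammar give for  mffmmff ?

7

Parse trees for mffmmff:
  [W [W m [W f [W f [W m [W m [W f]]]]]] f]
  [W m [W [W f [W f [W m [W m [W f]]]]] f]]
  [W m [W f [W [W f [W m [W m [W f]]]] f]]]
  [W m [W f [W f [W [W m [W m [W f]]] f]]]]
  [W m [W f [W f [W m [W [W m [W f]] f]]]]]
  [W m [W f [W f [W m [W m [W [W f] f]]]]]]
  [W m [W f [W f [W m [W m [W f [W f]]]]]]]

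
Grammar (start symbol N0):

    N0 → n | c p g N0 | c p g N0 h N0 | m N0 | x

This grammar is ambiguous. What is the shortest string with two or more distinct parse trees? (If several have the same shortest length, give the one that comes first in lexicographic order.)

length 1: no string has ≥2 trees
length 2: no string has ≥2 trees
length 3: no string has ≥2 trees
length 4: no string has ≥2 trees
length 5: no string has ≥2 trees
length 6: no string has ≥2 trees
length 7: no string has ≥2 trees
length 8: no string has ≥2 trees
length 9: c p g c p g n h n has 2 parse trees

Two derivations of c p g c p g n h n:
  N0 ⇒ c p g N0 ⇒ c p g c p g N0 h N0 ⇒ c p g c p g n h N0 ⇒ c p g c p g n h n
  N0 ⇒ c p g N0 h N0 ⇒ c p g c p g N0 h N0 ⇒ c p g c p g n h N0 ⇒ c p g c p g n h n

c p g c p g n h n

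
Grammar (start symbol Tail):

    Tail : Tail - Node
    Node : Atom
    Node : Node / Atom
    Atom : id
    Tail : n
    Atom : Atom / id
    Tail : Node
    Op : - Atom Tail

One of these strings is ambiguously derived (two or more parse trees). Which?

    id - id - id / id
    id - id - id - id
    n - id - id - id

id - id - id / id

id - id - id / id: 2 trees
id - id - id - id: 1 tree
n - id - id - id: 1 tree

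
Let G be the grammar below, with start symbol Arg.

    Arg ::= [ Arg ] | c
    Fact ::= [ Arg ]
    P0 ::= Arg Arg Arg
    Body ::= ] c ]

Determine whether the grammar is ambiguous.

Unambiguous

(Fact, P0, Body are unreachable from Arg, so their rules don't affect L(Arg).) L(Arg) is { openⁿ atom closeⁿ : n ≥ 0 }. The bracket depth fixes n, and the derivation is forced at every step.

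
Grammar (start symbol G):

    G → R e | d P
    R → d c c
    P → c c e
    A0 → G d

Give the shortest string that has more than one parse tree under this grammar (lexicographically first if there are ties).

length 4: d c c e has 2 parse trees

Two derivations of d c c e:
  G ⇒ R e ⇒ d c c e
  G ⇒ d P ⇒ d c c e

d c c e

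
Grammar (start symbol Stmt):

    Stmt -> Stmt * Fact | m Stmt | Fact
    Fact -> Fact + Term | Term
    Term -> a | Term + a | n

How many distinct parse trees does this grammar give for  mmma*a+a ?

Parse trees for mmma*a+a:
  [Stmt [Stmt m [Stmt m [Stmt m [Stmt [Fact [Term a]]]]]] * [Fact [Fact [Term a]] + [Term a]]]
  [Stmt [Stmt m [Stmt m [Stmt m [Stmt [Fact [Term a]]]]]] * [Fact [Term [Term a] + a]]]
  [Stmt m [Stmt [Stmt m [Stmt m [Stmt [Fact [Term a]]]]] * [Fact [Fact [Term a]] + [Term a]]]]
  [Stmt m [Stmt [Stmt m [Stmt m [Stmt [Fact [Term a]]]]] * [Fact [Term [Term a] + a]]]]
  [Stmt m [Stmt m [Stmt [Stmt m [Stmt [Fact [Term a]]]] * [Fact [Fact [Term a]] + [Term a]]]]]
  [Stmt m [Stmt m [Stmt [Stmt m [Stmt [Fact [Term a]]]] * [Fact [Term [Term a] + a]]]]]
  [Stmt m [Stmt m [Stmt m [Stmt [Stmt [Fact [Term a]]] * [Fact [Fact [Term a]] + [Term a]]]]]]
  [Stmt m [Stmt m [Stmt m [Stmt [Stmt [Fact [Term a]]] * [Fact [Term [Term a] + a]]]]]]

8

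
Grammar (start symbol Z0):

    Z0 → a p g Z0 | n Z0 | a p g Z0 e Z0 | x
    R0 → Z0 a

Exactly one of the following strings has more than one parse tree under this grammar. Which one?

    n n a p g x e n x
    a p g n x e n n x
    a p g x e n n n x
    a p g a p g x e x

a p g a p g x e x

n n a p g x e n x: 1 tree
a p g n x e n n x: 1 tree
a p g x e n n n x: 1 tree
a p g a p g x e x: 2 trees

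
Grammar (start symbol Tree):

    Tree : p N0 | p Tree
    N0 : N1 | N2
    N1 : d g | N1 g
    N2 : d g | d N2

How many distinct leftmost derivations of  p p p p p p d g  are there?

2

Parse trees for p p p p p p d g:
  [Tree p [Tree p [Tree p [Tree p [Tree p [Tree p [N0 [N1 d g]]]]]]]]
  [Tree p [Tree p [Tree p [Tree p [Tree p [Tree p [N0 [N2 d g]]]]]]]]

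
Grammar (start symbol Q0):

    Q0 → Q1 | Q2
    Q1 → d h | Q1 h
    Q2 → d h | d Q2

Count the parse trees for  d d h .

Parse trees for d d h:
  [Q0 [Q2 d [Q2 d h]]]

1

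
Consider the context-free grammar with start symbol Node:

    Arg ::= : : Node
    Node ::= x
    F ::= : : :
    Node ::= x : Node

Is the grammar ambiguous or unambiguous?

Only Node is reachable from Node; ignoring the rest: The reachable grammar is A → atom sep A | atom. Each atom is followed by either the separator (recurse) or end-of-string (stop) — no choice point.

Unambiguous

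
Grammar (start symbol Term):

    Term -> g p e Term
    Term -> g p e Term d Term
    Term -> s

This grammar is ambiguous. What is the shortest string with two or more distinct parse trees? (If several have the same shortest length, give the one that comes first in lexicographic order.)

length 1: no string has ≥2 trees
length 4: no string has ≥2 trees
length 6: no string has ≥2 trees
length 7: no string has ≥2 trees
length 9: g p e g p e s d s has 2 parse trees

Two derivations of g p e g p e s d s:
  Term ⇒ g p e Term ⇒ g p e g p e Term d Term ⇒ g p e g p e s d Term ⇒ g p e g p e s d s
  Term ⇒ g p e Term d Term ⇒ g p e g p e Term d Term ⇒ g p e g p e s d Term ⇒ g p e g p e s d s

g p e g p e s d s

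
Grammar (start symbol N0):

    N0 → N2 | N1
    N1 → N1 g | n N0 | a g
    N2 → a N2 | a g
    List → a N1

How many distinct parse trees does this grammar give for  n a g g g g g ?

6

Parse trees for n a g g g g g:
  [N0 [N1 [N1 [N1 [N1 [N1 n [N0 [N2 a g]]] g] g] g] g]]
  [N0 [N1 [N1 [N1 [N1 [N1 n [N0 [N1 a g]]] g] g] g] g]]
  [N0 [N1 [N1 [N1 [N1 n [N0 [N1 [N1 a g] g]]] g] g] g]]
  [N0 [N1 [N1 [N1 n [N0 [N1 [N1 [N1 a g] g] g]]] g] g]]
  [N0 [N1 [N1 n [N0 [N1 [N1 [N1 [N1 a g] g] g] g]]] g]]
  [N0 [N1 n [N0 [N1 [N1 [N1 [N1 [N1 a g] g] g] g] g]]]]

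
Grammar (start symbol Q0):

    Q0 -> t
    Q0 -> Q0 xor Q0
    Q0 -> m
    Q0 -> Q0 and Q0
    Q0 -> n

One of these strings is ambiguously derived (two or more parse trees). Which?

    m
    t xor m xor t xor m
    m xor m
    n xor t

m: 1 tree
t xor m xor t xor m: 5 trees
m xor m: 1 tree
n xor t: 1 tree

t xor m xor t xor m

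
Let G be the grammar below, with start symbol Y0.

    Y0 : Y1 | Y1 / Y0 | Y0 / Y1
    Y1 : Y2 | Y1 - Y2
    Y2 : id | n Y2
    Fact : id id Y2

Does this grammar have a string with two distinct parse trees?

Ambiguous

Witness: id / id

Derivation 1: Y0 ⇒ Y1 / Y0 ⇒ Y2 / Y0 ⇒ id / Y0 ⇒ id / Y1 ⇒ id / Y2 ⇒ id / id
Derivation 2: Y0 ⇒ Y0 / Y1 ⇒ Y1 / Y1 ⇒ Y2 / Y1 ⇒ id / Y1 ⇒ id / Y2 ⇒ id / id

Two distinct leftmost derivations for the same string.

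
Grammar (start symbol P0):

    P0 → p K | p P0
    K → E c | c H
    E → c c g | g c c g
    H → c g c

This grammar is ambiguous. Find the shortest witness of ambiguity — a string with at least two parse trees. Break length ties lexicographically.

length 5: p c c g c has 2 parse trees

Two derivations of p c c g c:
  P0 ⇒ p K ⇒ p E c ⇒ p c c g c
  P0 ⇒ p K ⇒ p c H ⇒ p c c g c

p c c g c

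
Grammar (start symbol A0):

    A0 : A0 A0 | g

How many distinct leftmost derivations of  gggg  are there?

5

Parse trees for gggg:
  [A0 [A0 g] [A0 [A0 g] [A0 [A0 g] [A0 g]]]]
  [A0 [A0 g] [A0 [A0 [A0 g] [A0 g]] [A0 g]]]
  [A0 [A0 [A0 g] [A0 g]] [A0 [A0 g] [A0 g]]]
  [A0 [A0 [A0 g] [A0 [A0 g] [A0 g]]] [A0 g]]
  [A0 [A0 [A0 [A0 g] [A0 g]] [A0 g]] [A0 g]]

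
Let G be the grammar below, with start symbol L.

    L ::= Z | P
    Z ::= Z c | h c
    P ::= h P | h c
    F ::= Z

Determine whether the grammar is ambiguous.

Ambiguous

Witness: h c

Derivation 1: L ⇒ Z ⇒ h c
Derivation 2: L ⇒ P ⇒ h c

Two distinct leftmost derivations for the same string.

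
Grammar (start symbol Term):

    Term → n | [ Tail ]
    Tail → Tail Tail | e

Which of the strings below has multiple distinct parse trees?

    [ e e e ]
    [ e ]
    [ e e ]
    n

[ e e e ]: 2 trees
[ e ]: 1 tree
[ e e ]: 1 tree
n: 1 tree

[ e e e ]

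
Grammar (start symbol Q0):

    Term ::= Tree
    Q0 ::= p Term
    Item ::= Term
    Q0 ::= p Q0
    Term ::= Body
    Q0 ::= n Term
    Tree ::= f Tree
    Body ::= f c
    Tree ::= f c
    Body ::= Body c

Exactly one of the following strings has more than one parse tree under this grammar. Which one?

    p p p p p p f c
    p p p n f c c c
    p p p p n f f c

p p p p p p f c

p p p p p p f c: 2 trees
p p p n f c c c: 1 tree
p p p p n f f c: 1 tree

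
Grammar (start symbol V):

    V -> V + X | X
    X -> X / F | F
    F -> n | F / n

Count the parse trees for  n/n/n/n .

Parse trees for n/n/n/n:
  [V [X [X [F n]] / [F [F [F n] / n] / n]]]
  [V [X [X [X [F n]] / [F n]] / [F [F n] / n]]]
  [V [X [X [F [F n] / n]] / [F [F n] / n]]]
  [V [X [X [X [F n]] / [F [F n] / n]] / [F n]]]
  [V [X [X [X [X [F n]] / [F n]] / [F n]] / [F n]]]
  [V [X [X [X [F [F n] / n]] / [F n]] / [F n]]]
  [V [X [X [F [F [F n] / n] / n]] / [F n]]]
  [V [X [F [F [F [F n] / n] / n] / n]]]

8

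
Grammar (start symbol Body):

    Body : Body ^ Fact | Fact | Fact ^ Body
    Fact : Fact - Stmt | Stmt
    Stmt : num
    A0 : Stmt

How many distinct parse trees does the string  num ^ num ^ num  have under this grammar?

Parse trees for num ^ num ^ num:
  [Body [Body [Body [Fact [Stmt num]]] ^ [Fact [Stmt num]]] ^ [Fact [Stmt num]]]
  [Body [Body [Fact [Stmt num]] ^ [Body [Fact [Stmt num]]]] ^ [Fact [Stmt num]]]
  [Body [Fact [Stmt num]] ^ [Body [Body [Fact [Stmt num]]] ^ [Fact [Stmt num]]]]
  [Body [Fact [Stmt num]] ^ [Body [Fact [Stmt num]] ^ [Body [Fact [Stmt num]]]]]

4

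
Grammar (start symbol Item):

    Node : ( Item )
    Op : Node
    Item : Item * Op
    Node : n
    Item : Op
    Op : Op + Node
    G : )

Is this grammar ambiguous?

Only Item, Op, Node are reachable from Item; ignoring the rest: The grammar is stratified — Item handles '*' (left-recursive), Op handles '+', Node atoms. Each operator has a fixed associativity and precedence level, so every string has one parse.

Unambiguous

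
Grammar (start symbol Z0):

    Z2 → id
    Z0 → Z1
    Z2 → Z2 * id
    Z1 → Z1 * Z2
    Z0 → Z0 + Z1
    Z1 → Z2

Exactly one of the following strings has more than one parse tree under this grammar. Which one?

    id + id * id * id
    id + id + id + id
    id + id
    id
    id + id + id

id + id * id * id

id + id * id * id: 4 trees
id + id + id + id: 1 tree
id + id: 1 tree
id: 1 tree
id + id + id: 1 tree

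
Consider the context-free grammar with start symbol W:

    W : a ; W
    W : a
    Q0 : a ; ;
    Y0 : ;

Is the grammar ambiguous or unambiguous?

Only W is reachable from W; ignoring the rest: The reachable grammar is A → atom sep A | atom. Each atom is followed by either the separator (recurse) or end-of-string (stop) — no choice point.

Unambiguous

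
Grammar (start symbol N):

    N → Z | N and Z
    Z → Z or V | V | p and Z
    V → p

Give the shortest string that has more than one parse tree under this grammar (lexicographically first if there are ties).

length 1: no string has ≥2 trees
length 3: p and p has 2 parse trees

Two derivations of p and p:
  N ⇒ Z ⇒ p and Z ⇒ p and V ⇒ p and p
  N ⇒ N and Z ⇒ Z and Z ⇒ V and Z ⇒ p and Z ⇒ p and V ⇒ p and p

p and p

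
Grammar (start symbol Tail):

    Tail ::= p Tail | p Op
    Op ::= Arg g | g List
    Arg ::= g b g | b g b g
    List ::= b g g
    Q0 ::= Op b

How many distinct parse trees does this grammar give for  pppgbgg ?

Parse trees for pppgbgg:
  [Tail p [Tail p [Tail p [Op [Arg g b g] g]]]]
  [Tail p [Tail p [Tail p [Op g [List b g g]]]]]

2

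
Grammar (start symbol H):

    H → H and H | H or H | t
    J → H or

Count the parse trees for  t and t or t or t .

5

Parse trees for t and t or t or t:
  [H [H t] and [H [H t] or [H [H t] or [H t]]]]
  [H [H t] and [H [H [H t] or [H t]] or [H t]]]
  [H [H [H t] and [H t]] or [H [H t] or [H t]]]
  [H [H [H t] and [H [H t] or [H t]]] or [H t]]
  [H [H [H [H t] and [H t]] or [H t]] or [H t]]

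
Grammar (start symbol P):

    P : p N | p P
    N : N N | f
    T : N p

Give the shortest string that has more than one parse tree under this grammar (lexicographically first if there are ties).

length 2: no string has ≥2 trees
length 3: no string has ≥2 trees
length 4: p f f f has 2 parse trees

Two derivations of p f f f:
  P ⇒ p N ⇒ p N N ⇒ p N N N ⇒ p f N N ⇒ p f f N ⇒ p f f f
  P ⇒ p N ⇒ p N N ⇒ p f N ⇒ p f N N ⇒ p f f N ⇒ p f f f

p f f f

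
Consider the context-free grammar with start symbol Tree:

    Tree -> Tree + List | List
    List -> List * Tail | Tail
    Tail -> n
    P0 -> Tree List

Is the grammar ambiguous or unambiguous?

Unambiguous

(P0 is unreachable from Tree, so its rules don't affect L(Tree).) The grammar is stratified — Tree handles '+' (left-recursive), List handles '*', Tail atoms. Each operator has a fixed associativity and precedence level, so every string has one parse.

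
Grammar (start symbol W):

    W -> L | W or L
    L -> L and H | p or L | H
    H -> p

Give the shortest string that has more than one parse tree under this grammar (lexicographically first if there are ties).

length 1: no string has ≥2 trees
length 3: p or p has 2 parse trees

Two derivations of p or p:
  W ⇒ L ⇒ p or L ⇒ p or H ⇒ p or p
  W ⇒ W or L ⇒ L or L ⇒ H or L ⇒ p or L ⇒ p or H ⇒ p or p

p or p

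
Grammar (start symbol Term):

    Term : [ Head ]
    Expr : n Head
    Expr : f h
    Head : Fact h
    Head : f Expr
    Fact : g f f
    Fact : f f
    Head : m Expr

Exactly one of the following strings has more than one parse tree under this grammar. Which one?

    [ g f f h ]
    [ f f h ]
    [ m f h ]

[ g f f h ]: 1 tree
[ f f h ]: 2 trees
[ m f h ]: 1 tree

[ f f h ]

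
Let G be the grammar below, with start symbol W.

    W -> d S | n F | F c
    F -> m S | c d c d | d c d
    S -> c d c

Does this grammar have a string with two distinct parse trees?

Ambiguous

Witness: d c d c

Derivation 1: W ⇒ d S ⇒ d c d c
Derivation 2: W ⇒ F c ⇒ d c d c

Two distinct leftmost derivations for the same string.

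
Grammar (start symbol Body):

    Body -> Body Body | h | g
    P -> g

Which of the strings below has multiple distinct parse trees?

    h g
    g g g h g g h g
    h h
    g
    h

h g: 1 tree
g g g h g g h g: 429 trees
h h: 1 tree
g: 1 tree
h: 1 tree

g g g h g g h g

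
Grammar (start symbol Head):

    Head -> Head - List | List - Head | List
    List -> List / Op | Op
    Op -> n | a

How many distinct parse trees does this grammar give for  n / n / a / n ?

Parse trees for n / n / a / n:
  [Head [List [List [List [List [Op n]] / [Op n]] / [Op a]] / [Op n]]]

1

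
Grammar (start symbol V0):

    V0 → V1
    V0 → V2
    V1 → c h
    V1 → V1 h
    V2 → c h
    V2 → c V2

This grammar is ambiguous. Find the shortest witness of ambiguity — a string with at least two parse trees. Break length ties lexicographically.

c h

length 2: c h has 2 parse trees

Two derivations of c h:
  V0 ⇒ V1 ⇒ c h
  V0 ⇒ V2 ⇒ c h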